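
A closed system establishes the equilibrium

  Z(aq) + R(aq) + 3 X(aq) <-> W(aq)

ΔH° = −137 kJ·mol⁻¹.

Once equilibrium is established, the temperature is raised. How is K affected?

K depends on temperature via the van 't Hoff relation. The forward reaction is exothermic, so raising T decreases K.

decreases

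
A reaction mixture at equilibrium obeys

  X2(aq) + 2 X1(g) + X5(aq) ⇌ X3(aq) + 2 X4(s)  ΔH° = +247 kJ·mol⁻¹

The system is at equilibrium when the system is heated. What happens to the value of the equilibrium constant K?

increases

K depends on temperature via the van 't Hoff relation. The forward reaction is endothermic, so raising T increases K.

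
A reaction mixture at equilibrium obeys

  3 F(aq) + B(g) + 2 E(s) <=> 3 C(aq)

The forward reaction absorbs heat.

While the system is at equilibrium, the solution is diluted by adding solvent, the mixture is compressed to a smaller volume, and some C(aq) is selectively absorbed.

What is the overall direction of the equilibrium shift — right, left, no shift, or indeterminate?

right

Dilution scales every aqueous concentration by the same factor. Δn_aq = 3 − 3 = 0, so Q is unchanged — no shift.
Gas moles: reactants 1, products 0 (Δn_gas = -1). Compression shifts the system toward the side with fewer moles of gas — to the right.
Removing C (aq), a product, drives the reaction to the right.
Only the nonzero effect(s) matter; the net shift is to the right.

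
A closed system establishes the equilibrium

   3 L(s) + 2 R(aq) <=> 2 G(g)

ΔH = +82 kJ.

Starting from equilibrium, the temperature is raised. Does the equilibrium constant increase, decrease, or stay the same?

increases

K depends on temperature via the van 't Hoff relation. The forward reaction is endothermic, so raising T increases K.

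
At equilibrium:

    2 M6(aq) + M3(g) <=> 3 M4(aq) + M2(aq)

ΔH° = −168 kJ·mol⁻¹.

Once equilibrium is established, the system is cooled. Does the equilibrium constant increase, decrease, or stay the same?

K depends on temperature via the van 't Hoff relation. The forward reaction is exothermic, so lowering T increases K.

increases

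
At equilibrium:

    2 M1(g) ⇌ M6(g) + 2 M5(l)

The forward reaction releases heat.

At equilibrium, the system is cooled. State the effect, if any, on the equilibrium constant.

increases

K depends on temperature via the van 't Hoff relation. The forward reaction is exothermic, so lowering T increases K.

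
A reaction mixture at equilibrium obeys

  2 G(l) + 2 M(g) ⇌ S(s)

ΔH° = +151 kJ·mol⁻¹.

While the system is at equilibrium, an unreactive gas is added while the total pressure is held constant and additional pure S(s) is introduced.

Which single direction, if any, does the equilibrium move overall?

left

Adding inert gas at constant total pressure expands the volume and lowers every reacting partial pressure. With Δn_gas = 0 − 2 = -2, Q moves away from K toward the side with fewer gas moles, so the system shifts toward the side with more gas moles — to the left.
S is a pure solid; its activity is 1 regardless of amount, so Q is unaffected — no shift from this change.
Only the nonzero effect(s) matter; the net shift is to the left.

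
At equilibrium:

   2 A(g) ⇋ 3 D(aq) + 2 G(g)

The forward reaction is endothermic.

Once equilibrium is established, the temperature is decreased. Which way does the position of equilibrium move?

left

The forward reaction is endothermic. Lowering T favours the exothermic direction — shift to the left.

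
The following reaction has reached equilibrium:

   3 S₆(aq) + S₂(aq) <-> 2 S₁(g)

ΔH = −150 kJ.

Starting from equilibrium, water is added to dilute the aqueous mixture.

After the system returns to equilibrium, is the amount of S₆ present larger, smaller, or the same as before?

increases

Dilution lowers every aqueous concentration by the same factor. Δn_aq = 0 − 4 = -4, so the system shifts toward the side with more dissolved moles — to the left.
The net shift is to the left. S₆ is a reactant, so its amount increases.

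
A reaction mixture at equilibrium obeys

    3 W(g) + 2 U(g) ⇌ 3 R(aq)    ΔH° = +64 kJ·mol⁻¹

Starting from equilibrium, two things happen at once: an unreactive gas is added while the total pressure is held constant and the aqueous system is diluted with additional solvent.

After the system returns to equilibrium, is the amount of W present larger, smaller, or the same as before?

cannot be determined

Adding inert gas at constant total pressure expands the volume and lowers every reacting partial pressure. With Δn_gas = 0 − 5 = -5, Q moves away from K toward the side with fewer gas moles, so the system shifts toward the side with more gas moles — to the left.
Dilution lowers every aqueous concentration by the same factor. Δn_aq = 3 − 0 = +3, so the system shifts toward the side with more dissolved moles — to the right.
The two effects oppose each other, so the net shift — and hence the change in W — cannot be determined from the given information.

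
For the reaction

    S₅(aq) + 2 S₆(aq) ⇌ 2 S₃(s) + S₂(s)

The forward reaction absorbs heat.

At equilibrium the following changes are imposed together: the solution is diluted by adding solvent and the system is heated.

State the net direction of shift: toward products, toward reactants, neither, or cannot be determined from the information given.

cannot be determined

Dilution lowers every aqueous concentration by the same factor. Δn_aq = 0 − 3 = -3, so the system shifts toward the side with more dissolved moles — to the left.
The forward reaction is endothermic. Raising T favours the endothermic direction — shift to the right.
The individual effects push in opposite directions; without quantitative information the net direction cannot be determined.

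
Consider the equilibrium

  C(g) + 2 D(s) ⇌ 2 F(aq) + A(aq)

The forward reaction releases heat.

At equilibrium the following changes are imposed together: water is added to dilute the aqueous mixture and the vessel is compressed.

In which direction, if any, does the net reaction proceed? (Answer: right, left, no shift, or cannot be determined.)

right

Dilution lowers every aqueous concentration by the same factor. Δn_aq = 3 − 0 = +3, so the system shifts toward the side with more dissolved moles — to the right.
Gas moles: reactants 1, products 0 (Δn_gas = -1). Compression shifts the system toward the side with fewer moles of gas — to the right.
All effects act in the same direction — net shift to the right.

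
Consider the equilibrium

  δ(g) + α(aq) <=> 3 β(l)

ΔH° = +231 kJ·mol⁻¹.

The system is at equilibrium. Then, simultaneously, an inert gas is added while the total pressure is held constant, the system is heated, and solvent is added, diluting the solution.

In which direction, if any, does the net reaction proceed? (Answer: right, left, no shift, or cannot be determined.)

Adding inert gas at constant total pressure expands the volume and lowers every reacting partial pressure. With Δn_gas = 0 − 1 = -1, Q moves away from K toward the side with fewer gas moles, so the system shifts toward the side with more gas moles — to the left.
The forward reaction is endothermic. Raising T favours the endothermic direction — shift to the right.
Dilution lowers every aqueous concentration by the same factor. Δn_aq = 0 − 1 = -1, so the system shifts toward the side with more dissolved moles — to the left.
The individual effects push in opposite directions; without quantitative information the net direction cannot be determined.

cannot be determined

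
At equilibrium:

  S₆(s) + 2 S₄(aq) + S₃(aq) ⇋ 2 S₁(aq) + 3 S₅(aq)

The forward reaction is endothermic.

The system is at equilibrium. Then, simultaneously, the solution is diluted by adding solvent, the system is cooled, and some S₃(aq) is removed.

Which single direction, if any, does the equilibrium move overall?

Dilution lowers every aqueous concentration by the same factor. Δn_aq = 5 − 3 = +2, so the system shifts toward the side with more dissolved moles — to the right.
The forward reaction is endothermic. Lowering T favours the exothermic direction — shift to the left.
Removing S₃ (aq), a reactant, drives the reaction to the left.
The individual effects push in opposite directions; without quantitative information the net direction cannot be determined.

cannot be determined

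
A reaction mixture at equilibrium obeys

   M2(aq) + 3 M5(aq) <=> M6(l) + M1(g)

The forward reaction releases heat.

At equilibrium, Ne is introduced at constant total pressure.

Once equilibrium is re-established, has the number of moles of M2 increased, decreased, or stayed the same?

Adding inert gas at constant total pressure expands the volume and lowers every reacting partial pressure. With Δn_gas = 1 − 0 = +1, Q moves away from K toward the side with fewer gas moles, so the system shifts toward the side with more gas moles — to the right.
The net shift is to the right. M2 is a reactant, so its amount decreases.

decreases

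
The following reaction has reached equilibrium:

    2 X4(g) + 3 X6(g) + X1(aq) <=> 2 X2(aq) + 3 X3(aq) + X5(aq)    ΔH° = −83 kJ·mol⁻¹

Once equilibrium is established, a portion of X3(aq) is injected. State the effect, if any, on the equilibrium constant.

The equilibrium constant depends only on temperature. This perturbation may move the position of equilibrium, but since T is unchanged, K itself is unchanged.

unchanged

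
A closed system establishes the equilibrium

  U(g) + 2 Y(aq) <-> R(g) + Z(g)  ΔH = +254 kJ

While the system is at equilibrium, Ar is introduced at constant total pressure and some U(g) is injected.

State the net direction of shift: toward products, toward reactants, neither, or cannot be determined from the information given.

right

Adding inert gas at constant total pressure expands the volume and lowers every reacting partial pressure. With Δn_gas = 2 − 1 = +1, Q moves away from K toward the side with fewer gas moles, so the system shifts toward the side with more gas moles — to the right.
Adding U (g), a reactant, drives the reaction to the right.
All effects act in the same direction — net shift to the right.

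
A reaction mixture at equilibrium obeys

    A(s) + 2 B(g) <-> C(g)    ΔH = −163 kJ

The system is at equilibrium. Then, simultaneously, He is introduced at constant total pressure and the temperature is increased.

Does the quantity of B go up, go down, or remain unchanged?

increases

Adding inert gas at constant total pressure expands the volume and lowers every reacting partial pressure. With Δn_gas = 1 − 2 = -1, Q moves away from K toward the side with fewer gas moles, so the system shifts toward the side with more gas moles — to the left.
The forward reaction is exothermic. Raising T favours the endothermic direction — shift to the left.
The net shift is to the left. B is a reactant, so its amount increases.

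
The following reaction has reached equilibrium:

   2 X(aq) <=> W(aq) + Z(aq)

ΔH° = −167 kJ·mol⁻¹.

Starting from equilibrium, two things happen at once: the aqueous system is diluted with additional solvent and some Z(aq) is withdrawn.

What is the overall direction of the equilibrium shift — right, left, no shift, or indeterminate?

right

Dilution scales every aqueous concentration by the same factor. Δn_aq = 2 − 2 = 0, so Q is unchanged — no shift.
Removing Z (aq), a product, drives the reaction to the right.
Only the nonzero effect(s) matter; the net shift is to the right.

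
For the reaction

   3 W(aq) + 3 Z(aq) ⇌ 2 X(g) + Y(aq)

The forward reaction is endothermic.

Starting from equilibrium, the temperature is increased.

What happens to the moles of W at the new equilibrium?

The forward reaction is endothermic. Raising T favours the endothermic direction — shift to the right.
The net shift is to the right. W is a reactant, so its amount decreases.

decreases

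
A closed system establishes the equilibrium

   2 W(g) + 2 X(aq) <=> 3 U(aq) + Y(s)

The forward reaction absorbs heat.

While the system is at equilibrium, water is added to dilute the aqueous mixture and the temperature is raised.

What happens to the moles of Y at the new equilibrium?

Dilution lowers every aqueous concentration by the same factor. Δn_aq = 3 − 2 = +1, so the system shifts toward the side with more dissolved moles — to the right.
The forward reaction is endothermic. Raising T favours the endothermic direction — shift to the right.
The net shift is to the right. Y is a product, so its amount increases.

increases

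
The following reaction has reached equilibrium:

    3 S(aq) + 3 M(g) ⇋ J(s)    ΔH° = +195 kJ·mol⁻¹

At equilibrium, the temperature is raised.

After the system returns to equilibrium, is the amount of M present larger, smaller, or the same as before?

decreases

The forward reaction is endothermic. Raising T favours the endothermic direction — shift to the right.
The net shift is to the right. M is a reactant, so its amount decreases.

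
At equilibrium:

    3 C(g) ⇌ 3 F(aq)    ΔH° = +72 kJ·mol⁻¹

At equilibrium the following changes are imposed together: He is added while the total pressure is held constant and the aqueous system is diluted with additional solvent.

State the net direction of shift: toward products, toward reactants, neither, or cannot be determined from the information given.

Adding inert gas at constant total pressure expands the volume and lowers every reacting partial pressure. With Δn_gas = 0 − 3 = -3, Q moves away from K toward the side with fewer gas moles, so the system shifts toward the side with more gas moles — to the left.
Dilution lowers every aqueous concentration by the same factor. Δn_aq = 3 − 0 = +3, so the system shifts toward the side with more dissolved moles — to the right.
The individual effects push in opposite directions; without quantitative information the net direction cannot be determined.

cannot be determined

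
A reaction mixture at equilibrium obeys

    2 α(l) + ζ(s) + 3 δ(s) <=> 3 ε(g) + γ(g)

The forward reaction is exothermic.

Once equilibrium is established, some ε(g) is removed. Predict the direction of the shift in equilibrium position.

right

Removing ε (g), a product, drives the reaction to the right.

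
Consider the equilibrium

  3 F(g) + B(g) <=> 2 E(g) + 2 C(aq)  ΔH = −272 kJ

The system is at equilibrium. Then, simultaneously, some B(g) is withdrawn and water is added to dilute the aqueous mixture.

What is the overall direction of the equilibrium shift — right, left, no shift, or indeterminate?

Removing B (g), a reactant, drives the reaction to the left.
Dilution lowers every aqueous concentration by the same factor. Δn_aq = 2 − 0 = +2, so the system shifts toward the side with more dissolved moles — to the right.
The individual effects push in opposite directions; without quantitative information the net direction cannot be determined.

cannot be determined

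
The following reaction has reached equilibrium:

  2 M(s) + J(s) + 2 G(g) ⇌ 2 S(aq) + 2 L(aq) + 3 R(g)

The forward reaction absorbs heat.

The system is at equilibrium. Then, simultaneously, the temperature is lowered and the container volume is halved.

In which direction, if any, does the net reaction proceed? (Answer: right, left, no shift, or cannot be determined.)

The forward reaction is endothermic. Lowering T favours the exothermic direction — shift to the left.
Gas moles: reactants 2, products 3 (Δn_gas = +1). Compression shifts the system toward the side with fewer moles of gas — to the left.
All effects act in the same direction — net shift to the left.

left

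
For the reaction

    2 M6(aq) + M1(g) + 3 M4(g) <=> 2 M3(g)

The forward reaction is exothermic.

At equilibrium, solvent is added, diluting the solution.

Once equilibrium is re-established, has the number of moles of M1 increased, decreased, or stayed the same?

Dilution lowers every aqueous concentration by the same factor. Δn_aq = 0 − 2 = -2, so the system shifts toward the side with more dissolved moles — to the left.
The net shift is to the left. M1 is a reactant, so its amount increases.

increases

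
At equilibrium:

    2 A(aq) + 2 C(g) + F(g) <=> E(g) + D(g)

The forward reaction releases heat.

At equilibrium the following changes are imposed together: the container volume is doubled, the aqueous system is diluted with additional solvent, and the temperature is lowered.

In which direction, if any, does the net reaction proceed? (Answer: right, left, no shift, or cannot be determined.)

cannot be determined

Gas moles: reactants 3, products 2 (Δn_gas = -1). Expansion shifts the system toward the side with more moles of gas — to the left.
Dilution lowers every aqueous concentration by the same factor. Δn_aq = 0 − 2 = -2, so the system shifts toward the side with more dissolved moles — to the left.
The forward reaction is exothermic. Lowering T favours the exothermic direction — shift to the right.
The individual effects push in opposite directions; without quantitative information the net direction cannot be determined.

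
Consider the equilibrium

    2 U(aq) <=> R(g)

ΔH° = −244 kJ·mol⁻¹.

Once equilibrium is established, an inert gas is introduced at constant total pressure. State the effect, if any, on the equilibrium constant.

The equilibrium constant depends only on temperature. This perturbation may move the position of equilibrium, but since T is unchanged, K itself is unchanged.

unchanged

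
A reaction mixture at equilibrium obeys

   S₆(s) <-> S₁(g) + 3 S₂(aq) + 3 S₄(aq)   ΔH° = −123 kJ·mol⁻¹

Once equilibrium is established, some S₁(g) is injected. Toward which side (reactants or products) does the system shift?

left

Adding S₁ (g), a product, drives the reaction to the left.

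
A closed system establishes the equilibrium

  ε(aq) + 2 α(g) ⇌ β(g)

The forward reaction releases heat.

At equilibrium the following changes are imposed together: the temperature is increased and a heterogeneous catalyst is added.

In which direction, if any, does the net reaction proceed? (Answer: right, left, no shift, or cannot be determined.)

left

The forward reaction is exothermic. Raising T favours the endothermic direction — shift to the left.
A catalyst speeds both forward and reverse rates equally; it changes neither Q nor K — no shift from this change.
Only the nonzero effect(s) matter; the net shift is to the left.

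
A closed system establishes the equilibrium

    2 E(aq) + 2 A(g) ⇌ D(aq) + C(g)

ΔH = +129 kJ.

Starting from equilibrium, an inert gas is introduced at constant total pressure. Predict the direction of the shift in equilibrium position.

left

Adding inert gas at constant total pressure expands the volume and lowers every reacting partial pressure. With Δn_gas = 1 − 2 = -1, Q moves away from K toward the side with fewer gas moles, so the system shifts toward the side with more gas moles — to the left.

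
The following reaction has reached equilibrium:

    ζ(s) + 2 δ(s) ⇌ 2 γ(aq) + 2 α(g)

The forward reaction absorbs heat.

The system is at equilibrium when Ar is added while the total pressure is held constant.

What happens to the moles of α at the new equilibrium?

increases

Adding inert gas at constant total pressure expands the volume and lowers every reacting partial pressure. With Δn_gas = 2 − 0 = +2, Q moves away from K toward the side with fewer gas moles, so the system shifts toward the side with more gas moles — to the right.
The net shift is to the right. α is a product, so its amount increases.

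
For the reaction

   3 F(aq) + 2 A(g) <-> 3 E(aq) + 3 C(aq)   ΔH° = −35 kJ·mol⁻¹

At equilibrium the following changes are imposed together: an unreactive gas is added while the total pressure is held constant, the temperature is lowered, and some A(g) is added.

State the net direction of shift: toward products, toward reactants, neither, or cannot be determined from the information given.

Adding inert gas at constant total pressure expands the volume and lowers every reacting partial pressure. With Δn_gas = 0 − 2 = -2, Q moves away from K toward the side with fewer gas moles, so the system shifts toward the side with more gas moles — to the left.
The forward reaction is exothermic. Lowering T favours the exothermic direction — shift to the right.
Adding A (g), a reactant, drives the reaction to the right.
The individual effects push in opposite directions; without quantitative information the net direction cannot be determined.

cannot be determined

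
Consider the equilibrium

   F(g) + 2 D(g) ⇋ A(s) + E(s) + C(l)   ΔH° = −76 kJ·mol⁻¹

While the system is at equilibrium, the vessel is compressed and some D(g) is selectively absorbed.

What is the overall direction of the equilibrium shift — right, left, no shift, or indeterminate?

cannot be determined

Gas moles: reactants 3, products 0 (Δn_gas = -3). Compression shifts the system toward the side with fewer moles of gas — to the right.
Removing D (g), a reactant, drives the reaction to the left.
The individual effects push in opposite directions; without quantitative information the net direction cannot be determined.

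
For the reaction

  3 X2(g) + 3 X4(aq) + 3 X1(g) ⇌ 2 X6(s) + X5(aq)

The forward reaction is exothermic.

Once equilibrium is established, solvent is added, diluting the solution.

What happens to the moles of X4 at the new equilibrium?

increases

Dilution lowers every aqueous concentration by the same factor. Δn_aq = 1 − 3 = -2, so the system shifts toward the side with more dissolved moles — to the left.
The net shift is to the left. X4 is a reactant, so its amount increases.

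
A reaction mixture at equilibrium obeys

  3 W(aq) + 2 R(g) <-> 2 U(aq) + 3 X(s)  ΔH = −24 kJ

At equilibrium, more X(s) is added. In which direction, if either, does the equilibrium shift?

X is a pure solid; its activity is 1 regardless of amount, so Q is unaffected — no shift from this change.

no shift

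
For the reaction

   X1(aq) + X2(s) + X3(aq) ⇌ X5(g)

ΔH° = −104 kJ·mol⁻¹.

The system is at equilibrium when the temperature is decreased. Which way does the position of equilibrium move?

right

The forward reaction is exothermic. Lowering T favours the exothermic direction — shift to the right.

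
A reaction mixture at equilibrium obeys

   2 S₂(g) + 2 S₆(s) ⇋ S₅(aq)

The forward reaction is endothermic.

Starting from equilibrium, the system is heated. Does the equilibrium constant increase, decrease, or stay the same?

increases

K depends on temperature via the van 't Hoff relation. The forward reaction is endothermic, so raising T increases K.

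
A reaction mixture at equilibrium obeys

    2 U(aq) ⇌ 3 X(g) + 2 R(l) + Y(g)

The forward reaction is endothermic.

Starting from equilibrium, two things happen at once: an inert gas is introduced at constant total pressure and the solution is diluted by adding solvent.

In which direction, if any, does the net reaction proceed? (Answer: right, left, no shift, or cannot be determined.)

Adding inert gas at constant total pressure expands the volume and lowers every reacting partial pressure. With Δn_gas = 4 − 0 = +4, Q moves away from K toward the side with fewer gas moles, so the system shifts toward the side with more gas moles — to the right.
Dilution lowers every aqueous concentration by the same factor. Δn_aq = 0 − 2 = -2, so the system shifts toward the side with more dissolved moles — to the left.
The individual effects push in opposite directions; without quantitative information the net direction cannot be determined.

cannot be determined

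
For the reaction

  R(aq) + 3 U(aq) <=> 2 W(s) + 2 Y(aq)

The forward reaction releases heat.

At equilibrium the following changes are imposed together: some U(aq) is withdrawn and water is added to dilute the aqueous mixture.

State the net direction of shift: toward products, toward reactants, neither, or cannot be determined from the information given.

Removing U (aq), a reactant, drives the reaction to the left.
Dilution lowers every aqueous concentration by the same factor. Δn_aq = 2 − 4 = -2, so the system shifts toward the side with more dissolved moles — to the left.
All effects act in the same direction — net shift to the left.

left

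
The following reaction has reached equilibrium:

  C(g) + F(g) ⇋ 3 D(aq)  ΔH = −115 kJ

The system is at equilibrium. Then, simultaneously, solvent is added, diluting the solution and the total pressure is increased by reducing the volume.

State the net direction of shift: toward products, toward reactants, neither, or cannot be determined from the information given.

right

Dilution lowers every aqueous concentration by the same factor. Δn_aq = 3 − 0 = +3, so the system shifts toward the side with more dissolved moles — to the right.
Gas moles: reactants 2, products 0 (Δn_gas = -2). Compression shifts the system toward the side with fewer moles of gas — to the right.
All effects act in the same direction — net shift to the right.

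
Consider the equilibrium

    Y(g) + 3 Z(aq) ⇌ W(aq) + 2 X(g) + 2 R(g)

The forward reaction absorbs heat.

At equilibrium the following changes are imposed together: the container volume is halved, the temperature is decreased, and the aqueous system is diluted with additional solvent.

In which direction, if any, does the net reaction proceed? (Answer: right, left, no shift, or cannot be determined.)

Gas moles: reactants 1, products 4 (Δn_gas = +3). Compression shifts the system toward the side with fewer moles of gas — to the left.
The forward reaction is endothermic. Lowering T favours the exothermic direction — shift to the left.
Dilution lowers every aqueous concentration by the same factor. Δn_aq = 1 − 3 = -2, so the system shifts toward the side with more dissolved moles — to the left.
All effects act in the same direction — net shift to the left.

left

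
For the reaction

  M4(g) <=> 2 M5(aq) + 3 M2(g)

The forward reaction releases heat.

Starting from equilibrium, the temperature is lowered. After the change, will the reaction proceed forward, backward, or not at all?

right

The forward reaction is exothermic. Lowering T favours the exothermic direction — shift to the right.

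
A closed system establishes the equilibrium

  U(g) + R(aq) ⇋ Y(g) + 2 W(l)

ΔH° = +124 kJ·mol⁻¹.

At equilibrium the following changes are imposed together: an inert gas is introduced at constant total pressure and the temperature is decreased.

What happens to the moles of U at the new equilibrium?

increases

Adding inert gas at constant total pressure expands the volume, scaling every reacting partial pressure by the same factor. Δn_gas = 1 − 1 = 0, so Q is unchanged — no shift.
The forward reaction is endothermic. Lowering T favours the exothermic direction — shift to the left.
The net shift is to the left. U is a reactant, so its amount increases.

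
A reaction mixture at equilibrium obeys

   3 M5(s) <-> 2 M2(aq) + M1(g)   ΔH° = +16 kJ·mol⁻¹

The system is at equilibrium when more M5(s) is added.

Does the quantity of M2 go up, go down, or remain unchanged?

M5 is a pure solid; its activity is 1 regardless of amount, so Q is unaffected — no shift from this change.
No net shift occurs, so the amount of M2 is unchanged.

unchanged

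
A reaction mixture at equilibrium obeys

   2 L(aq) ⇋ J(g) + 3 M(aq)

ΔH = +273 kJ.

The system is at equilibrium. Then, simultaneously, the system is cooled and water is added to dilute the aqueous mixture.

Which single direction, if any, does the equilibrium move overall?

cannot be determined

The forward reaction is endothermic. Lowering T favours the exothermic direction — shift to the left.
Dilution lowers every aqueous concentration by the same factor. Δn_aq = 3 − 2 = +1, so the system shifts toward the side with more dissolved moles — to the right.
The individual effects push in opposite directions; without quantitative information the net direction cannot be determined.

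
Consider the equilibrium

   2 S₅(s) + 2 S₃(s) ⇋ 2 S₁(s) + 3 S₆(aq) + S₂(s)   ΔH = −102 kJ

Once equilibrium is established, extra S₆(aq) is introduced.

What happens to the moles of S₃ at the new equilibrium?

increases

Adding S₆ (aq), a product, drives the reaction to the left.
The net shift is to the left. S₃ is a reactant, so its amount increases.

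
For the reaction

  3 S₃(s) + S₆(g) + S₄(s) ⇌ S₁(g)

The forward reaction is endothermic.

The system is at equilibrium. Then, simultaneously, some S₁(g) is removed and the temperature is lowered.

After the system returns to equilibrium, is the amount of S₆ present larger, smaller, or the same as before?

Removing S₁ (g), a product, drives the reaction to the right.
The forward reaction is endothermic. Lowering T favours the exothermic direction — shift to the left.
The two effects oppose each other, so the net shift — and hence the change in S₆ — cannot be determined from the given information.

cannot be determined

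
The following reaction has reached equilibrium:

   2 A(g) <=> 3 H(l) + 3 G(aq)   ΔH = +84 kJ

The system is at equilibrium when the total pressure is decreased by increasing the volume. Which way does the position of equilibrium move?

left

Gas moles: reactants 2, products 0 (Δn_gas = -2). Expansion shifts the system toward the side with more moles of gas — to the left.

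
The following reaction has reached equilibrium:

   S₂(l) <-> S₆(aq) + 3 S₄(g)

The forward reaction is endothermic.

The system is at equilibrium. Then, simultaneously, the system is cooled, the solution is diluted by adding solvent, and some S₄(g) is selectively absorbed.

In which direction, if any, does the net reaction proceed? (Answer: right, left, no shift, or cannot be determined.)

The forward reaction is endothermic. Lowering T favours the exothermic direction — shift to the left.
Dilution lowers every aqueous concentration by the same factor. Δn_aq = 1 − 0 = +1, so the system shifts toward the side with more dissolved moles — to the right.
Removing S₄ (g), a product, drives the reaction to the right.
The individual effects push in opposite directions; without quantitative information the net direction cannot be determined.

cannot be determined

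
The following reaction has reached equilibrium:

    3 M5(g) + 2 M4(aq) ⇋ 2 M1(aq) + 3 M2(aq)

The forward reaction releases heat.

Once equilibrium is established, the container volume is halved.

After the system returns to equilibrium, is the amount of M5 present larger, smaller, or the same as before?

decreases

Gas moles: reactants 3, products 0 (Δn_gas = -3). Compression shifts the system toward the side with fewer moles of gas — to the right.
The net shift is to the right. M5 is a reactant, so its amount decreases.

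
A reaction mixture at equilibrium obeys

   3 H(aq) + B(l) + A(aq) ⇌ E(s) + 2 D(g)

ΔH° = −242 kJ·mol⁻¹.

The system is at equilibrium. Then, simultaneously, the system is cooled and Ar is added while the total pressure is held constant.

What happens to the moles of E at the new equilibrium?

The forward reaction is exothermic. Lowering T favours the exothermic direction — shift to the right.
Adding inert gas at constant total pressure expands the volume and lowers every reacting partial pressure. With Δn_gas = 2 − 0 = +2, Q moves away from K toward the side with fewer gas moles, so the system shifts toward the side with more gas moles — to the right.
The net shift is to the right. E is a product, so its amount increases.

increases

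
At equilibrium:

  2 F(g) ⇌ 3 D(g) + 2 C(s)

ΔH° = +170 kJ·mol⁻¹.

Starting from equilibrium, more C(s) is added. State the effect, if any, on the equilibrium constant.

The equilibrium constant depends only on temperature. This perturbation changes neither the position of equilibrium nor K.

unchanged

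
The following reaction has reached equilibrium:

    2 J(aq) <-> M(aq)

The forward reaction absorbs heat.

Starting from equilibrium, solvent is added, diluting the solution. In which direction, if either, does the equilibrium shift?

left

Dilution lowers every aqueous concentration by the same factor. Δn_aq = 1 − 2 = -1, so the system shifts toward the side with more dissolved moles — to the left.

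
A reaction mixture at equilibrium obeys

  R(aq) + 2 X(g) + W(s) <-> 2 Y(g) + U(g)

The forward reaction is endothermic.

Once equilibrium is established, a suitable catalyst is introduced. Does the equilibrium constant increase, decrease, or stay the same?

unchanged

The equilibrium constant depends only on temperature. This perturbation changes neither the position of equilibrium nor K.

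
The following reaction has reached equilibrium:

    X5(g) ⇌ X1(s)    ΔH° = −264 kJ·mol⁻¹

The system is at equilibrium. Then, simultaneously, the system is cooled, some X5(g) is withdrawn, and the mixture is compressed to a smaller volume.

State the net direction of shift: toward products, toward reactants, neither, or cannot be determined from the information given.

The forward reaction is exothermic. Lowering T favours the exothermic direction — shift to the right.
Removing X5 (g), a reactant, drives the reaction to the left.
Gas moles: reactants 1, products 0 (Δn_gas = -1). Compression shifts the system toward the side with fewer moles of gas — to the right.
The individual effects push in opposite directions; without quantitative information the net direction cannot be determined.

cannot be determined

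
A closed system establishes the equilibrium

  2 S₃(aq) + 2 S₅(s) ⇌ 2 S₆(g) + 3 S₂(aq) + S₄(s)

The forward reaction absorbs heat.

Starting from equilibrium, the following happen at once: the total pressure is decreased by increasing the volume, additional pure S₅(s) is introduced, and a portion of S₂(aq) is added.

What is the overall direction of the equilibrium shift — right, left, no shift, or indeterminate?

Gas moles: reactants 0, products 2 (Δn_gas = +2). Expansion shifts the system toward the side with more moles of gas — to the right.
S₅ is a pure solid; its activity is 1 regardless of amount, so Q is unaffected — no shift from this change.
Adding S₂ (aq), a product, drives the reaction to the left.
The individual effects push in opposite directions; without quantitative information the net direction cannot be determined.

cannot be determined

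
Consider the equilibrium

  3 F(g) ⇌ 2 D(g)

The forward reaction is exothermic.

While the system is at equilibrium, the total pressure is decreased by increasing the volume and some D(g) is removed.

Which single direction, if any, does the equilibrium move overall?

Gas moles: reactants 3, products 2 (Δn_gas = -1). Expansion shifts the system toward the side with more moles of gas — to the left.
Removing D (g), a product, drives the reaction to the right.
The individual effects push in opposite directions; without quantitative information the net direction cannot be determined.

cannot be determined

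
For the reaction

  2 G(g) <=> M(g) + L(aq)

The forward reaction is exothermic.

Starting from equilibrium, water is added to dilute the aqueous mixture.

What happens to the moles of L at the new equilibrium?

Dilution lowers every aqueous concentration by the same factor. Δn_aq = 1 − 0 = +1, so the system shifts toward the side with more dissolved moles — to the right.
The net shift is to the right. L is a product, so its amount increases.

increases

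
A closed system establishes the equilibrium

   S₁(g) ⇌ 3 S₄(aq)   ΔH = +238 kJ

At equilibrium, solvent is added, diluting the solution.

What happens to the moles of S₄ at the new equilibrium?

Dilution lowers every aqueous concentration by the same factor. Δn_aq = 3 − 0 = +3, so the system shifts toward the side with more dissolved moles — to the right.
The net shift is to the right. S₄ is a product, so its amount increases.

increases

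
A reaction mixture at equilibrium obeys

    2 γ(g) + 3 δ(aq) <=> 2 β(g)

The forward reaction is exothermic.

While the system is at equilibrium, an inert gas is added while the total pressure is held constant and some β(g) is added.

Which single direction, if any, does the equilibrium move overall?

Adding inert gas at constant total pressure expands the volume, scaling every reacting partial pressure by the same factor. Δn_gas = 2 − 2 = 0, so Q is unchanged — no shift.
Adding β (g), a product, drives the reaction to the left.
Only the nonzero effect(s) matter; the net shift is to the left.

left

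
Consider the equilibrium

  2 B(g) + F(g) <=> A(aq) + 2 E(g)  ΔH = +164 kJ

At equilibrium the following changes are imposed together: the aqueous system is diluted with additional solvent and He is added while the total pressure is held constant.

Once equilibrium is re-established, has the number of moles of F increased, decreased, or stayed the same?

cannot be determined

Dilution lowers every aqueous concentration by the same factor. Δn_aq = 1 − 0 = +1, so the system shifts toward the side with more dissolved moles — to the right.
Adding inert gas at constant total pressure expands the volume and lowers every reacting partial pressure. With Δn_gas = 2 − 3 = -1, Q moves away from K toward the side with fewer gas moles, so the system shifts toward the side with more gas moles — to the left.
The two effects oppose each other, so the net shift — and hence the change in F — cannot be determined from the given information.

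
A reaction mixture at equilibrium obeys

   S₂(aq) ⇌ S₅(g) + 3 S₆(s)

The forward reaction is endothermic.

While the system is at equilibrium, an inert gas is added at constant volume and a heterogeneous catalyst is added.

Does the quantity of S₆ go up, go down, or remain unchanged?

unchanged

At constant volume, adding an inert gas leaves every reacting species' partial pressure unchanged, so Q is unchanged — no shift from this change.
A catalyst speeds both forward and reverse rates equally; it changes neither Q nor K — no shift from this change.
No net shift occurs, so the amount of S₆ is unchanged.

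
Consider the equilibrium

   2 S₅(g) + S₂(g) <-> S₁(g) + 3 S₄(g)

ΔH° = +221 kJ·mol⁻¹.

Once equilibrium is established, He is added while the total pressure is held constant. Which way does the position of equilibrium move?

Adding inert gas at constant total pressure expands the volume and lowers every reacting partial pressure. With Δn_gas = 4 − 3 = +1, Q moves away from K toward the side with fewer gas moles, so the system shifts toward the side with more gas moles — to the right.

right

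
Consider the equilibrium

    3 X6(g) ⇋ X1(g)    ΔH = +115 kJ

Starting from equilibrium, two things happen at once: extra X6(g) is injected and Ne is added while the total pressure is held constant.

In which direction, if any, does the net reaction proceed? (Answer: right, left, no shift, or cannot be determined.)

Adding X6 (g), a reactant, drives the reaction to the right.
Adding inert gas at constant total pressure expands the volume and lowers every reacting partial pressure. With Δn_gas = 1 − 3 = -2, Q moves away from K toward the side with fewer gas moles, so the system shifts toward the side with more gas moles — to the left.
The individual effects push in opposite directions; without quantitative information the net direction cannot be determined.

cannot be determined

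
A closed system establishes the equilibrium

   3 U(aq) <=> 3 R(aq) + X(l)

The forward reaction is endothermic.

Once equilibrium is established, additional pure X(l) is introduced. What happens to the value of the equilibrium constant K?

The equilibrium constant depends only on temperature. This perturbation changes neither the position of equilibrium nor K.

unchanged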